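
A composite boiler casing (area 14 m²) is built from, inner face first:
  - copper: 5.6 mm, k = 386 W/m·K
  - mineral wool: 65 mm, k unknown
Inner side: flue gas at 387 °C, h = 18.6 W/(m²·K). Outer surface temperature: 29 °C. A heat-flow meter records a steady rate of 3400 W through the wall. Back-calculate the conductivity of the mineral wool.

k ≈ 0.0458 W/(m·K)

Model the wall as resistances in series:
R_inner film = 1/(h_i·A) = 1/(18.6×14) = 0.00384 K/W
R_copper = L/(kA) = 0.0056/(386×14) = 1.036×10^-6 K/W
Sum of known resistances R_other = 0.003841 K/W
Total R = ΔT/Q = 358/3400 = 0.1053 K/W
R_mineral wool = R_total − R_other = 0.1015 K/W
k = L/(R·A) = 0.065/(0.1015×14)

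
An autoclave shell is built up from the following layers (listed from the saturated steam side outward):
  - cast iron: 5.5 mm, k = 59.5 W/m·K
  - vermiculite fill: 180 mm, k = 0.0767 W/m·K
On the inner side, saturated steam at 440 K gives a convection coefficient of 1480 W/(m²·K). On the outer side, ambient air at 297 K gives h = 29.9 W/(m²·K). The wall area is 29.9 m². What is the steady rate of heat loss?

Treating each layer as a thermal resistance in series:
R_inner film = 1/(h_i·A) = 1/(1480×29.9) = 2.26×10^-5 K/W
R_cast iron = L/(kA) = 0.0055/(59.5×29.9) = 3.092×10^-6 K/W
R_vermiculite fill = L/(kA) = 0.18/(0.0767×29.9) = 0.07849 K/W
R_outer film = 1/(h_o·A) = 1/(29.9×29.9) = 0.001119 K/W
R_total = 0.07963 K/W
Q = ΔT / R_total = 143 / 0.07963

Q ≈ 1800 W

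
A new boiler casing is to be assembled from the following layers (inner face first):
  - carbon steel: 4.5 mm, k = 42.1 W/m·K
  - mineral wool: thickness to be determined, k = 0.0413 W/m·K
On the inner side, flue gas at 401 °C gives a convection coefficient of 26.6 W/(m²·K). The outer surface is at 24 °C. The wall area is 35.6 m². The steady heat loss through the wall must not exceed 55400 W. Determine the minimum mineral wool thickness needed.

Series thermal resistances:
R_inner film = 1/(h_i·A) = 1/(26.6×35.6) = 0.001056 K/W
R_carbon steel = L/(kA) = 0.0045/(42.1×35.6) = 3.002×10^-6 K/W
Sum of the known resistances R_other = 0.001059 K/W
Required total resistance R_tot = ΔT/Q_allow = 377/55400 = 0.006805 K/W
R_mineral wool = R_tot − R_other = 0.005746 K/W
L = R·k·A = 0.005746×0.0413×35.6

L ≈ 8.45 mm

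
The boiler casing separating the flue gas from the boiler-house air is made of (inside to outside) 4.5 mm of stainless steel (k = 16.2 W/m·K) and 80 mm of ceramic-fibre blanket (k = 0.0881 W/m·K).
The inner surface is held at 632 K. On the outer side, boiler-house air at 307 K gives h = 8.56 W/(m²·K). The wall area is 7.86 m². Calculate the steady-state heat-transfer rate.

Model the wall as resistances in series:
R_stainless steel = L/(kA) = 0.0045/(16.2×7.86) = 3.534×10^-5 K/W
R_ceramic-fibre blanket = L/(kA) = 0.08/(0.0881×7.86) = 0.1155 K/W
R_outer film = 1/(h_o·A) = 1/(8.56×7.86) = 0.01486 K/W
R_total = 0.1304 K/W
Q = ΔT / R_total = 325 / 0.1304

Q ≈ 2490 W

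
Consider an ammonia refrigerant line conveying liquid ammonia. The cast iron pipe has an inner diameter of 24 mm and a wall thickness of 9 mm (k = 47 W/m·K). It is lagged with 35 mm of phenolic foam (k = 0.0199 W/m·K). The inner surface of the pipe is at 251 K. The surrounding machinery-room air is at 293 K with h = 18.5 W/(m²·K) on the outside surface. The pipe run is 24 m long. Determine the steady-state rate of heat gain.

Per-layer cylindrical resistances, series-summed:
R_cast iron pipe wall = ln(21/12)/(2π×47×24) = 7.896×10^-5 K/W
R_phenolic foam = ln(56/21)/(2π×0.0199×24) = 0.3269 K/W
R_outer film = 1/(h_o·2πr_oL) = 1/(18.5×2π×0.056×24) = 0.006401 K/W
R_total = 0.3333 K/W
Q = ΔT/R_total = 42/0.3333

Q ≈ 126 W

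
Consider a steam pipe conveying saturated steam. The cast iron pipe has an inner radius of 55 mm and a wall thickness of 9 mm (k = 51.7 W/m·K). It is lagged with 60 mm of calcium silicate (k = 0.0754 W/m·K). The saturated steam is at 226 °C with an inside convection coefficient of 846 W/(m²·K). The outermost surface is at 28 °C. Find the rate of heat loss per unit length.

Radial resistances (cylindrical: R_cond = ln(r_o/r_i)/(2πkL), R_conv = 1/(h·2πrL)):
R_inner film = 1/(h_i·2πr₁L) = 1/(846×2π×0.055×1) = 0.00342 K/W
R_cast iron pipe wall = ln(64/55)/(2π×51.7×1) = 4.665×10^-4 K/W
R_calcium silicate = ln(124/64)/(2π×0.0754×1) = 1.396 K/W
R_total = 1.4 K/W
Q = ΔT/R_total = 198/1.4

q′ ≈ 141 W/m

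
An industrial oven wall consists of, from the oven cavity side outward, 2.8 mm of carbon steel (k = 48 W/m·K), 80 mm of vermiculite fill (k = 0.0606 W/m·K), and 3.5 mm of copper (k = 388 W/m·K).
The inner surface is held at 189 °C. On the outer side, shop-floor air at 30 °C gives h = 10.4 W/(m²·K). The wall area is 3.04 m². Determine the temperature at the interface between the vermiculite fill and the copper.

T ≈ 40.8 °C

Series thermal resistances:
R_carbon steel = L/(kA) = 0.0028/(48×3.04) = 1.919×10^-5 K/W
R_vermiculite fill = L/(kA) = 0.08/(0.0606×3.04) = 0.4343 K/W
R_copper = L/(kA) = 0.0035/(388×3.04) = 2.967×10^-6 K/W
R_outer film = 1/(h_o·A) = 1/(10.4×3.04) = 0.03163 K/W
R_total = 0.4659 K/W;  Q = ΔT/R_total = 159/0.4659 = 341.3 W
T_interface = T_inner − Q·ΣR(inner→interface) = 189 − 341×0.4343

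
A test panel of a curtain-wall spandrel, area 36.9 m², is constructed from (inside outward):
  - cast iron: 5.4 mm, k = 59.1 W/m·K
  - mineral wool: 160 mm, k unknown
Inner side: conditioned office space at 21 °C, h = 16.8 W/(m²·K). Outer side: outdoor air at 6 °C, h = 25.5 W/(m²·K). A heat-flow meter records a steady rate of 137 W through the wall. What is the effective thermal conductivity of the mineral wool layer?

Series thermal resistances:
R_inner film = 1/(h_i·A) = 1/(16.8×36.9) = 0.001613 K/W
R_cast iron = L/(kA) = 0.0054/(59.1×36.9) = 2.476×10^-6 K/W
R_outer film = 1/(h_o·A) = 1/(25.5×36.9) = 0.001063 K/W
Sum of known resistances R_other = 0.002678 K/W
Total R = ΔT/Q = 15/137 = 0.1095 K/W
R_mineral wool = R_total − R_other = 0.1068 K/W
k = L/(R·A) = 0.16/(0.1068×36.9)

k ≈ 0.0406 W/(m·K)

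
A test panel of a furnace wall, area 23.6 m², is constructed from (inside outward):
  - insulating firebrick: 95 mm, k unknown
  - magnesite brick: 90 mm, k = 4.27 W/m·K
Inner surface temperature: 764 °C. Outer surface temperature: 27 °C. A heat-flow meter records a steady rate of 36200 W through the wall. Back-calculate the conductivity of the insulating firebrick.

k ≈ 0.207 W/(m·K)

Using the resistance-network approach (series):
R_magnesite brick = L/(kA) = 0.09/(4.27×23.6) = 8.931×10^-4 K/W
Sum of known resistances R_other = 8.931×10^-4 K/W
Total R = ΔT/Q = 737/36200 = 0.02036 K/W
R_insulating firebrick = R_total − R_other = 0.01947 K/W
k = L/(R·A) = 0.095/(0.01947×23.6)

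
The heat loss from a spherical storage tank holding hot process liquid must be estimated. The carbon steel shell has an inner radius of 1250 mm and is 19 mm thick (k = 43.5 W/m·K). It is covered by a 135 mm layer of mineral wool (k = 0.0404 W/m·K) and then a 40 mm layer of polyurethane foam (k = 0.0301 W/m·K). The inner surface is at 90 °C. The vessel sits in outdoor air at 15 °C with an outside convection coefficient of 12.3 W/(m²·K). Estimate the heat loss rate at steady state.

Spherical conduction: R = (1/r_in − 1/r_out)/(4πk) per layer; series-sum.
R_carbon steel shell = (1/1.25 − 1/1.269)/(4π×43.5) = 2.191×10^-5 K/W
R_mineral wool = (1/1.269 − 1/1.404)/(4π×0.0404) = 0.1492 K/W
R_polyurethane foam = (1/1.404 − 1/1.444)/(4π×0.0301) = 0.05216 K/W
R_outer film = 1/(h·4πr_o²) = 1/(12.3×4π×1.444²) = 0.003103 K/W
R_total = 0.2045 K/W
Q = ΔT/R_total = 75/0.2045

Q ≈ 367 W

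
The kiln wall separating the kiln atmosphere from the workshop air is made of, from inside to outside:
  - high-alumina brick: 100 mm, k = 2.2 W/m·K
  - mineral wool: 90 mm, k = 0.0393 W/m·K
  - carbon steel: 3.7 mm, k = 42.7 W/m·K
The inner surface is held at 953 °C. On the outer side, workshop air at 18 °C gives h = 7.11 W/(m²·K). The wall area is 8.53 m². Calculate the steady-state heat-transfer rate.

Thermal resistances in series:
R_high-alumina brick = L/(kA) = 0.1/(2.2×8.53) = 0.005329 K/W
R_mineral wool = L/(kA) = 0.09/(0.0393×8.53) = 0.2685 K/W
R_carbon steel = L/(kA) = 0.0037/(42.7×8.53) = 1.016×10^-5 K/W
R_outer film = 1/(h_o·A) = 1/(7.11×8.53) = 0.01649 K/W
R_total = 0.2903 K/W
Q = ΔT / R_total = 935 / 0.2903

Q ≈ 3220 W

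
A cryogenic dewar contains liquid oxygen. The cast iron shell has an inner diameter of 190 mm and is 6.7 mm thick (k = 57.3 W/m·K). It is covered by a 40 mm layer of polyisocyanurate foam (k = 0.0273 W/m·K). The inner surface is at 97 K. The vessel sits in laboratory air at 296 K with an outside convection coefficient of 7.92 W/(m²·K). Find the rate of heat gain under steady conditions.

Spherical conduction: R = (1/r_in − 1/r_out)/(4πk) per layer; series-sum.
R_cast iron shell = (1/0.095 − 1/0.1017)/(4π×57.3) = 9.631×10^-4 K/W
R_polyisocyanurate foam = (1/0.1017 − 1/0.1417)/(4π×0.0273) = 8.091 K/W
R_outer film = 1/(h·4πr_o²) = 1/(7.92×4π×0.1417²) = 0.5004 K/W
R_total = 8.592 K/W
Q = ΔT/R_total = 199/8.592

Q ≈ 23.2 W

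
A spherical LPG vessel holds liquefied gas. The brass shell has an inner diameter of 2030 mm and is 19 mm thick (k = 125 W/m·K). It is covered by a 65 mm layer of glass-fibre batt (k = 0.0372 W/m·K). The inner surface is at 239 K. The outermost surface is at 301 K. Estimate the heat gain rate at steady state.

Q ≈ 507 W

Each spherical layer contributes R = (1/r_i − 1/r_o)/(4πk):
R_brass shell = (1/1.015 − 1/1.034)/(4π×125) = 1.153×10^-5 K/W
R_glass-fibre batt = (1/1.034 − 1/1.099)/(4π×0.0372) = 0.1224 K/W
R_total = 0.1224 K/W
Q = ΔT/R_total = 62/0.1224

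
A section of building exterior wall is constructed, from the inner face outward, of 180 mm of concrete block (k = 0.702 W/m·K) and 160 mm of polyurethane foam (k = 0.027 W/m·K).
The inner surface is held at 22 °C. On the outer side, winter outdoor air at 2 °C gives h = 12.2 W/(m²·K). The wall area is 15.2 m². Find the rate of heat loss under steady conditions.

Thermal resistances in series:
R_concrete block = L/(kA) = 0.18/(0.702×15.2) = 0.01687 K/W
R_polyurethane foam = L/(kA) = 0.16/(0.027×15.2) = 0.3899 K/W
R_outer film = 1/(h_o·A) = 1/(12.2×15.2) = 0.005393 K/W
R_total = 0.4121 K/W
Q = ΔT / R_total = 20 / 0.4121

Q ≈ 48.5 W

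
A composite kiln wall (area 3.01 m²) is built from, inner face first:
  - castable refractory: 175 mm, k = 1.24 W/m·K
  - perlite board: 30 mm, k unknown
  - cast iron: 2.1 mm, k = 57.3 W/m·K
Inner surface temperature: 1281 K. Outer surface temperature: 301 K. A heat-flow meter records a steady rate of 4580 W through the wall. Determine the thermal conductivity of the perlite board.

Series thermal resistances:
R_castable refractory = L/(kA) = 0.175/(1.24×3.01) = 0.04689 K/W
R_cast iron = L/(kA) = 0.0021/(57.3×3.01) = 1.218×10^-5 K/W
Sum of known resistances R_other = 0.0469 K/W
Total R = ΔT/Q = 980/4580 = 0.214 K/W
R_perlite board = R_total − R_other = 0.1671 K/W
k = L/(R·A) = 0.03/(0.1671×3.01)

k ≈ 0.0597 W/(m·K)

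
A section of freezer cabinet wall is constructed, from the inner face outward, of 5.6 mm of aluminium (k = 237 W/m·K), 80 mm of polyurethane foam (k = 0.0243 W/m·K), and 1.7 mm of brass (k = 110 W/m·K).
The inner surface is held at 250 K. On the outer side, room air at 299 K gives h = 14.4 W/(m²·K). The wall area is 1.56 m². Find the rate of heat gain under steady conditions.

Series thermal resistances:
R_aluminium = L/(kA) = 0.0056/(237×1.56) = 1.515×10^-5 K/W
R_polyurethane foam = L/(kA) = 0.08/(0.0243×1.56) = 2.11 K/W
R_brass = L/(kA) = 0.0017/(110×1.56) = 9.907×10^-6 K/W
R_outer film = 1/(h_o·A) = 1/(14.4×1.56) = 0.04452 K/W
R_total = 2.155 K/W
Q = ΔT / R_total = 49 / 2.155

Q ≈ 22.7 W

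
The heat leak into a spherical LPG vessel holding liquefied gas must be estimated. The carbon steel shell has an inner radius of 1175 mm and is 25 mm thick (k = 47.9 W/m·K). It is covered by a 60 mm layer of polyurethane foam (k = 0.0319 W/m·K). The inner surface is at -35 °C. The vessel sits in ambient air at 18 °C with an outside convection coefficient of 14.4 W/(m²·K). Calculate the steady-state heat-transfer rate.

Radial (spherical) resistances in series:
R_carbon steel shell = (1/1.175 − 1/1.2)/(4π×47.9) = 2.946×10^-5 K/W
R_polyurethane foam = (1/1.2 − 1/1.26)/(4π×0.0319) = 0.09899 K/W
R_outer film = 1/(h·4πr_o²) = 1/(14.4×4π×1.26²) = 0.003481 K/W
R_total = 0.1025 K/W
Q = ΔT/R_total = 53/0.1025

Q ≈ 517 W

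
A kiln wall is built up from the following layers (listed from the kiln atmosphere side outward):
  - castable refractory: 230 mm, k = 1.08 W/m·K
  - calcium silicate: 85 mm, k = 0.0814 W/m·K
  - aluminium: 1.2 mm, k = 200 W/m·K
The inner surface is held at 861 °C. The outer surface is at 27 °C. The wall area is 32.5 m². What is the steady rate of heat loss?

Model the wall as resistances in series:
R_castable refractory = L/(kA) = 0.23/(1.08×32.5) = 0.006553 K/W
R_calcium silicate = L/(kA) = 0.085/(0.0814×32.5) = 0.03213 K/W
R_aluminium = L/(kA) = 0.0012/(200×32.5) = 1.846×10^-7 K/W
R_total = 0.03868 K/W
Q = ΔT / R_total = 834 / 0.03868

Q ≈ 21600 W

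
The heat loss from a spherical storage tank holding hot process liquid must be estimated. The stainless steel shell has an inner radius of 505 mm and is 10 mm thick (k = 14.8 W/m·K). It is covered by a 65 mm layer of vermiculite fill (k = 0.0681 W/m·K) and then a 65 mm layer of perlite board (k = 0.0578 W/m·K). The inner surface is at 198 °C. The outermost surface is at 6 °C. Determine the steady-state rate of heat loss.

Spherical conduction: R = (1/r_in − 1/r_out)/(4πk) per layer; series-sum.
R_stainless steel shell = (1/0.505 − 1/0.515)/(4π×14.8) = 2.067×10^-4 K/W
R_vermiculite fill = (1/0.515 − 1/0.58)/(4π×0.0681) = 0.2543 K/W
R_perlite board = (1/0.58 − 1/0.645)/(4π×0.0578) = 0.2392 K/W
R_total = 0.4937 K/W
Q = ΔT/R_total = 192/0.4937

Q ≈ 389 W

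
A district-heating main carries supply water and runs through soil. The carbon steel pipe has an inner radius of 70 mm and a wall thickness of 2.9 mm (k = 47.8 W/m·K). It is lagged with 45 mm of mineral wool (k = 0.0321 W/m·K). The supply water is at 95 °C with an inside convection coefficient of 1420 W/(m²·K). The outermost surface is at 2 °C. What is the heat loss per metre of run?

Per-layer cylindrical resistances, series-summed:
R_inner film = 1/(h_i·2πr₁L) = 1/(1420×2π×0.07×1) = 0.001601 K/W
R_carbon steel pipe wall = ln(72.9/70)/(2π×47.8×1) = 1.352×10^-4 K/W
R_mineral wool = ln(117.9/72.9)/(2π×0.0321×1) = 2.384 K/W
R_total = 2.385 K/W
Q = ΔT/R_total = 93/2.385

q′ ≈ 39 W/m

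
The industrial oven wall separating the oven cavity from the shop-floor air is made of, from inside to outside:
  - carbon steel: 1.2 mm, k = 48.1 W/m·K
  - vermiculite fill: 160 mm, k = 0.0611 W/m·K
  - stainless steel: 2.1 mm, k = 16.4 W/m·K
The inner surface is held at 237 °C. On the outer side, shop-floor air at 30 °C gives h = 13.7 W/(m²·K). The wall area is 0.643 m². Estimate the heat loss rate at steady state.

Q ≈ 49.4 W

Treating each layer as a thermal resistance in series:
R_carbon steel = L/(kA) = 0.0012/(48.1×0.643) = 3.88×10^-5 K/W
R_vermiculite fill = L/(kA) = 0.16/(0.0611×0.643) = 4.073 K/W
R_stainless steel = L/(kA) = 0.0021/(16.4×0.643) = 1.991×10^-4 K/W
R_outer film = 1/(h_o·A) = 1/(13.7×0.643) = 0.1135 K/W
R_total = 4.186 K/W
Q = ΔT / R_total = 207 / 4.186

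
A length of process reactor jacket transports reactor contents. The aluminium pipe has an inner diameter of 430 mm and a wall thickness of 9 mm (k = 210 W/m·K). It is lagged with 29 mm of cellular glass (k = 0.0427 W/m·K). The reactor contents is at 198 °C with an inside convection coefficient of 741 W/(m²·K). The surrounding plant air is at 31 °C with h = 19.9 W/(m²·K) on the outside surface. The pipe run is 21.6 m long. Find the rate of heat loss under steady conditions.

Q ≈ 7420 W

For a radial system each layer contributes R = ln(r_out/r_in)/(2πkL); films add R = 1/(hA).
R_inner film = 1/(h_i·2πr₁L) = 1/(741×2π×0.215×21.6) = 4.625×10^-5 K/W
R_aluminium pipe wall = ln(224/215)/(2π×210×21.6) = 1.439×10^-6 K/W
R_cellular glass = ln(253/224)/(2π×0.0427×21.6) = 0.02101 K/W
R_outer film = 1/(h_o·2πr_oL) = 1/(19.9×2π×0.253×21.6) = 0.001464 K/W
R_total = 0.02252 K/W
Q = ΔT/R_total = 167/0.02252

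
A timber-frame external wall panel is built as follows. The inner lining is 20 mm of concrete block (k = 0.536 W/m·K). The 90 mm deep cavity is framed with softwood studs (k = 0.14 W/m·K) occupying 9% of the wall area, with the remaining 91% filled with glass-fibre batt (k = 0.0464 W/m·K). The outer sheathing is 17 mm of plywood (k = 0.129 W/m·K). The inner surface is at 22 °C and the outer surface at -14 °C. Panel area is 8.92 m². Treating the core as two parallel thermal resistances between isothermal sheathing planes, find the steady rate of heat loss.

Q ≈ 177 W

Sheathing layers in series; stud and cavity paths in parallel between them.
R_inner = 0.02/(0.536×8.92) = 0.004183 K/W
R_stud  = 0.09/(0.14×0.09×8.92) = 0.8008 K/W
R_cav   = 0.09/(0.0464×0.91×8.92) = 0.239 K/W
1/R_core = 1/R_stud + 1/R_cav → R_core = 0.184 K/W
R_outer = 0.017/(0.129×8.92) = 0.01477 K/W
R_total = 0.203 K/W
Q = ΔT/R_total = 36/0.203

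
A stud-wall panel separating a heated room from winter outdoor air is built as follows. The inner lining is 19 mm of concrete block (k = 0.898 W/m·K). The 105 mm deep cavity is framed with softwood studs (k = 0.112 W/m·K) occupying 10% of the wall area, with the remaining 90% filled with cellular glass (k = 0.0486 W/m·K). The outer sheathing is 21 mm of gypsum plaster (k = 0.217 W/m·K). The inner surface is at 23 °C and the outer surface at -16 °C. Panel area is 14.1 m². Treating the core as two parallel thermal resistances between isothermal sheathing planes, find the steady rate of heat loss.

Sheathing layers in series; stud and cavity paths in parallel between them.
R_inner = 0.019/(0.898×14.1) = 0.001501 K/W
R_stud  = 0.105/(0.112×0.1×14.1) = 0.6649 K/W
R_cav   = 0.105/(0.0486×0.9×14.1) = 0.1703 K/W
1/R_core = 1/R_stud + 1/R_cav → R_core = 0.1355 K/W
R_outer = 0.021/(0.217×14.1) = 0.006863 K/W
R_total = 0.1439 K/W
Q = ΔT/R_total = 39/0.1439

Q ≈ 271 W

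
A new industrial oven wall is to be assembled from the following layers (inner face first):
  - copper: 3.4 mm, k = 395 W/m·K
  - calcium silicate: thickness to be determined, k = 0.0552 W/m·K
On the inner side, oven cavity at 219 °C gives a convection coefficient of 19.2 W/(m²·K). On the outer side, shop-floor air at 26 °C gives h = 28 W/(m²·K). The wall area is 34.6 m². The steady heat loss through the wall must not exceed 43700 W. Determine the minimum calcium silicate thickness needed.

L ≈ 3.59 mm

Series thermal resistances:
R_inner film = 1/(h_i·A) = 1/(19.2×34.6) = 0.001505 K/W
R_copper = L/(kA) = 0.0034/(395×34.6) = 2.488×10^-7 K/W
R_outer film = 1/(h_o·A) = 1/(28×34.6) = 0.001032 K/W
Sum of the known resistances R_other = 0.002538 K/W
Required total resistance R_tot = ΔT/Q_allow = 193/43700 = 0.004416 K/W
R_calcium silicate = R_tot − R_other = 0.001879 K/W
L = R·k·A = 0.001879×0.0552×34.6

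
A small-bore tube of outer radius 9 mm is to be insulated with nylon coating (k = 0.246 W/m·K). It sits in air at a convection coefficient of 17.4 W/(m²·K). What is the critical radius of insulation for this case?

r_cr ≈ 14.1 mm

For a cylinder r_cr = k/h = 0.246/17.4
r_cr = 14.1 mm; since the bare radius (9 mm) is below r_cr, adding a thin layer of insulation will *increase* heat loss.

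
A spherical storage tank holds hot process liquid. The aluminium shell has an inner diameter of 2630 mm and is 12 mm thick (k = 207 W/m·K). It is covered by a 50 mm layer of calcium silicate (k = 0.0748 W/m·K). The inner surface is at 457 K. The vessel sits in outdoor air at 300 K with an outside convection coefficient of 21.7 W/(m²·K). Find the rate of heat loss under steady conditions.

Each spherical layer contributes R = (1/r_i − 1/r_o)/(4πk):
R_aluminium shell = (1/1.315 − 1/1.327)/(4π×207) = 2.644×10^-6 K/W
R_calcium silicate = (1/1.327 − 1/1.377)/(4π×0.0748) = 0.02911 K/W
R_outer film = 1/(h·4πr_o²) = 1/(21.7×4π×1.377²) = 0.001934 K/W
R_total = 0.03105 K/W
Q = ΔT/R_total = 157/0.03105

Q ≈ 5060 W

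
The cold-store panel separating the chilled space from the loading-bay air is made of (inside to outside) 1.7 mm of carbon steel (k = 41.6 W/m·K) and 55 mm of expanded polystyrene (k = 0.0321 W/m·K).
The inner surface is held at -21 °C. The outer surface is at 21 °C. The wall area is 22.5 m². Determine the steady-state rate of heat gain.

Q ≈ 552 W

Using the resistance-network approach (series):
R_carbon steel = L/(kA) = 0.0017/(41.6×22.5) = 1.816×10^-6 K/W
R_expanded polystyrene = L/(kA) = 0.055/(0.0321×22.5) = 0.07615 K/W
R_total = 0.07615 K/W
Q = ΔT / R_total = 42 / 0.07615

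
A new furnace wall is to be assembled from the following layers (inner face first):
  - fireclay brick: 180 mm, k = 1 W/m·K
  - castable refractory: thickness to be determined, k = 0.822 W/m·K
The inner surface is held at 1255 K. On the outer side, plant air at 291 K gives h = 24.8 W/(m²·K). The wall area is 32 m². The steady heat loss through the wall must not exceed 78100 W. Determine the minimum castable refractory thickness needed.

L ≈ 144 mm

Series thermal resistances:
R_fireclay brick = L/(kA) = 0.18/(1×32) = 0.005625 K/W
R_outer film = 1/(h_o·A) = 1/(24.8×32) = 0.00126 K/W
Sum of the known resistances R_other = 0.006885 K/W
Required total resistance R_tot = ΔT/Q_allow = 964/78100 = 0.01234 K/W
R_castable refractory = R_tot − R_other = 0.005458 K/W
L = R·k·A = 0.005458×0.822×32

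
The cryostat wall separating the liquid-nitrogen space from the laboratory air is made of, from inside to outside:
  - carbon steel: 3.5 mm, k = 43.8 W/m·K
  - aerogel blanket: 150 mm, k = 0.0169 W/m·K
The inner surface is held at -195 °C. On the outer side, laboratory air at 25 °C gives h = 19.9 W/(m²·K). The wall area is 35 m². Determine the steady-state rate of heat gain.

Model the wall as resistances in series:
R_carbon steel = L/(kA) = 0.0035/(43.8×35) = 2.283×10^-6 K/W
R_aerogel blanket = L/(kA) = 0.15/(0.0169×35) = 0.2536 K/W
R_outer film = 1/(h_o·A) = 1/(19.9×35) = 0.001436 K/W
R_total = 0.255 K/W
Q = ΔT / R_total = 220 / 0.255

Q ≈ 863 W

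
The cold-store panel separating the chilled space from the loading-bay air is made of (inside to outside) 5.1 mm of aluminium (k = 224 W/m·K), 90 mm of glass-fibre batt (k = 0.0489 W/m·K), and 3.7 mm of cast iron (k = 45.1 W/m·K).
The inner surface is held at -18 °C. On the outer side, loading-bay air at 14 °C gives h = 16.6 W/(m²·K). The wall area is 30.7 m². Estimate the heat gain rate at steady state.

Thermal resistances in series:
R_aluminium = L/(kA) = 0.0051/(224×30.7) = 7.416×10^-7 K/W
R_glass-fibre batt = L/(kA) = 0.09/(0.0489×30.7) = 0.05995 K/W
R_cast iron = L/(kA) = 0.0037/(45.1×30.7) = 2.672×10^-6 K/W
R_outer film = 1/(h_o·A) = 1/(16.6×30.7) = 0.001962 K/W
R_total = 0.06192 K/W
Q = ΔT / R_total = 32 / 0.06192

Q ≈ 517 W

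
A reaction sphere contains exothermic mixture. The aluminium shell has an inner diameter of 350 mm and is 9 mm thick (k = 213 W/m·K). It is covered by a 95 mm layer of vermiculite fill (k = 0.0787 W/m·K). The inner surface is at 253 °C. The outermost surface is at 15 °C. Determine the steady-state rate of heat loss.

Q ≈ 127 W

For a spherical shell R = (1/r₁ − 1/r₂)/(4πk); film R = 1/(h·4πr²). In series:
R_aluminium shell = (1/0.175 − 1/0.184)/(4π×213) = 1.044×10^-4 K/W
R_vermiculite fill = (1/0.184 − 1/0.279)/(4π×0.0787) = 1.871 K/W
R_total = 1.871 K/W
Q = ΔT/R_total = 238/1.871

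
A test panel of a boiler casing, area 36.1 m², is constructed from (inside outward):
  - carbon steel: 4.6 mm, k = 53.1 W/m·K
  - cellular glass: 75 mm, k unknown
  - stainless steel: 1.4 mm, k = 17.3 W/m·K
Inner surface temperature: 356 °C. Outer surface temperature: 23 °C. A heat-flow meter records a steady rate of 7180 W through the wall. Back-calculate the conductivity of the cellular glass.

Using the resistance-network approach (series):
R_carbon steel = L/(kA) = 0.0046/(53.1×36.1) = 2.4×10^-6 K/W
R_stainless steel = L/(kA) = 0.0014/(17.3×36.1) = 2.242×10^-6 K/W
Sum of known resistances R_other = 4.641×10^-6 K/W
Total R = ΔT/Q = 333/7180 = 0.04638 K/W
R_cellular glass = R_total − R_other = 0.04637 K/W
k = L/(R·A) = 0.075/(0.04637×36.1)

k ≈ 0.0448 W/(m·K)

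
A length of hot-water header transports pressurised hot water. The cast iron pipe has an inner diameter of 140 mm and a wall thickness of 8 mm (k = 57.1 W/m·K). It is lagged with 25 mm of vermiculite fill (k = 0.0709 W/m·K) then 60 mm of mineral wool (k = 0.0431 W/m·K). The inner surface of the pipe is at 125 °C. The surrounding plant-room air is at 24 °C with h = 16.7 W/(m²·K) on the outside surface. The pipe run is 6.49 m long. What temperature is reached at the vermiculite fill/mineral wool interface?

Per-layer cylindrical resistances, series-summed:
R_cast iron pipe wall = ln(78/70)/(2π×57.1×6.49) = 4.648×10^-5 K/W
R_vermiculite fill = ln(103/78)/(2π×0.0709×6.49) = 0.09616 K/W
R_mineral wool = ln(163/103)/(2π×0.0431×6.49) = 0.2612 K/W
R_outer film = 1/(h_o·2πr_oL) = 1/(16.7×2π×0.163×6.49) = 0.009009 K/W
R_total = 0.3664 K/W
Q = ΔT/R_total = 101/0.3664
Q = 276 W
T_interface = T_inner − Q·ΣR(inner→interface) = 125 − 276×0.09621

T ≈ 98.5 °C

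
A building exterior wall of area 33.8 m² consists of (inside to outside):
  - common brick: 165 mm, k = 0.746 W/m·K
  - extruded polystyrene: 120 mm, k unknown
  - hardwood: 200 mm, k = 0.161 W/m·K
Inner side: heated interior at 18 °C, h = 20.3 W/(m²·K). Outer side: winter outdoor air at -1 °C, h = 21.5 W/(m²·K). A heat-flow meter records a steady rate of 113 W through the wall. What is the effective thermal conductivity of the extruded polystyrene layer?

Using the resistance-network approach (series):
R_inner film = 1/(h_i·A) = 1/(20.3×33.8) = 0.001457 K/W
R_common brick = L/(kA) = 0.165/(0.746×33.8) = 0.006544 K/W
R_hardwood = L/(kA) = 0.2/(0.161×33.8) = 0.03675 K/W
R_outer film = 1/(h_o·A) = 1/(21.5×33.8) = 0.001376 K/W
Sum of known resistances R_other = 0.04613 K/W
Total R = ΔT/Q = 19/113 = 0.1681 K/W
R_extruded polystyrene = R_total − R_other = 0.122 K/W
k = L/(R·A) = 0.12/(0.122×33.8)

k ≈ 0.0291 W/(m·K)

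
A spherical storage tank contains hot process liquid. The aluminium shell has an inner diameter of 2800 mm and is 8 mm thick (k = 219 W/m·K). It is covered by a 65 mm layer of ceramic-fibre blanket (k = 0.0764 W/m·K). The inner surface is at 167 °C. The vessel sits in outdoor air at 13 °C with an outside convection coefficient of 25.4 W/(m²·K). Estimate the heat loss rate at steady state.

Q ≈ 4520 W

For a spherical shell R = (1/r₁ − 1/r₂)/(4πk); film R = 1/(h·4πr²). In series:
R_aluminium shell = (1/1.4 − 1/1.408)/(4π×219) = 1.475×10^-6 K/W
R_ceramic-fibre blanket = (1/1.408 − 1/1.473)/(4π×0.0764) = 0.03264 K/W
R_outer film = 1/(h·4πr_o²) = 1/(25.4×4π×1.473²) = 0.001444 K/W
R_total = 0.03409 K/W
Q = ΔT/R_total = 154/0.03409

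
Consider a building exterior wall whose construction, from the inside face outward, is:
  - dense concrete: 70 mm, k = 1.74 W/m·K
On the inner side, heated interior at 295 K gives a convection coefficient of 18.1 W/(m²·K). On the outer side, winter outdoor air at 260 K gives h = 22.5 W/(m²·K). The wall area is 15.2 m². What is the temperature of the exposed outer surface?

T ≈ 271 K

Thermal resistances in series:
R_inner film = 1/(h_i·A) = 1/(18.1×15.2) = 0.003635 K/W
R_dense concrete = L/(kA) = 0.07/(1.74×15.2) = 0.002647 K/W
R_outer film = 1/(h_o·A) = 1/(22.5×15.2) = 0.002924 K/W
R_total = 0.009205 K/W;  Q = ΔT/R_total = 35/0.009205 = 3802 W
T_interface = T_inner − Q·ΣR(inner→interface) = 295 − 3800×0.006281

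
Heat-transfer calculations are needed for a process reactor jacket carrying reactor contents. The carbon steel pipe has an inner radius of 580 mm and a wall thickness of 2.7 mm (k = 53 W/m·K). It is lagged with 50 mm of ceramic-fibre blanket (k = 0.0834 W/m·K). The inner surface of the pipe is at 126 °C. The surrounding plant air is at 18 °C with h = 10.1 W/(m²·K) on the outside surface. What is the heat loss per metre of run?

Radial resistances (cylindrical: R_cond = ln(r_o/r_i)/(2πkL), R_conv = 1/(h·2πrL)):
R_carbon steel pipe wall = ln(582.7/580)/(2π×53×1) = 1.395×10^-5 K/W
R_ceramic-fibre blanket = ln(632.7/582.7)/(2π×0.0834×1) = 0.1571 K/W
R_outer film = 1/(h_o·2πr_oL) = 1/(10.1×2π×0.6327×1) = 0.02491 K/W
R_total = 0.182 K/W
Q = ΔT/R_total = 108/0.182

q′ ≈ 593 W/m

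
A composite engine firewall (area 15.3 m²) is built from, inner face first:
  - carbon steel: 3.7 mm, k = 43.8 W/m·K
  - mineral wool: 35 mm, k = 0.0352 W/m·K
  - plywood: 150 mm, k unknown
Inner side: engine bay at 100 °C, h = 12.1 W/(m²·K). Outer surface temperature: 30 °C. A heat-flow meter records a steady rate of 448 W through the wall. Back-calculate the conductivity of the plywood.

Model the wall as resistances in series:
R_inner film = 1/(h_i·A) = 1/(12.1×15.3) = 0.005402 K/W
R_carbon steel = L/(kA) = 0.0037/(43.8×15.3) = 5.521×10^-6 K/W
R_mineral wool = L/(kA) = 0.035/(0.0352×15.3) = 0.06499 K/W
Sum of known resistances R_other = 0.0704 K/W
Total R = ΔT/Q = 70/448 = 0.1562 K/W
R_plywood = R_total − R_other = 0.08585 K/W
k = L/(R·A) = 0.15/(0.08585×15.3)

k ≈ 0.114 W/(m·K)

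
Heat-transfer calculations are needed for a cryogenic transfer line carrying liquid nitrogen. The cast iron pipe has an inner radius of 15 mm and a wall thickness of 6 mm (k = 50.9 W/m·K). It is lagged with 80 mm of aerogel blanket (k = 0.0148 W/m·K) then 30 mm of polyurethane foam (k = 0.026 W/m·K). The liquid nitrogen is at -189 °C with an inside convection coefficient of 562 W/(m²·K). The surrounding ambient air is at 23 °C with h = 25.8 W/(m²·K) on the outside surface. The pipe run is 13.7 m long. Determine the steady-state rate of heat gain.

For a radial system each layer contributes R = ln(r_out/r_in)/(2πkL); films add R = 1/(hA).
R_inner film = 1/(h_i·2πr₁L) = 1/(562×2π×0.015×13.7) = 0.001378 K/W
R_cast iron pipe wall = ln(21/15)/(2π×50.9×13.7) = 7.679×10^-5 K/W
R_aerogel blanket = ln(101/21)/(2π×0.0148×13.7) = 1.233 K/W
R_polyurethane foam = ln(131/101)/(2π×0.026×13.7) = 0.1162 K/W
R_outer film = 1/(h_o·2πr_oL) = 1/(25.8×2π×0.131×13.7) = 0.003437 K/W
R_total = 1.354 K/W
Q = ΔT/R_total = 212/1.354

Q ≈ 157 W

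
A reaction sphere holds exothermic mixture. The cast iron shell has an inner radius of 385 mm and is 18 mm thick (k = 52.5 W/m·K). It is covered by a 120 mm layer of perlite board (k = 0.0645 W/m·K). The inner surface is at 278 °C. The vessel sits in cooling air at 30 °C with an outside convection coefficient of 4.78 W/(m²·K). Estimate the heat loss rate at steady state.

Q ≈ 325 W

Spherical conduction: R = (1/r_in − 1/r_out)/(4πk) per layer; series-sum.
R_cast iron shell = (1/0.385 − 1/0.403)/(4π×52.5) = 1.758×10^-4 K/W
R_perlite board = (1/0.403 − 1/0.523)/(4π×0.0645) = 0.7024 K/W
R_outer film = 1/(h·4πr_o²) = 1/(4.78×4π×0.523²) = 0.06086 K/W
R_total = 0.7635 K/W
Q = ΔT/R_total = 248/0.7635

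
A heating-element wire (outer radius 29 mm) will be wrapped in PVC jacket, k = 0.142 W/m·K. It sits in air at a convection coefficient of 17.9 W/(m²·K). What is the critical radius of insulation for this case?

For a cylinder r_cr = k/h = 0.142/17.9
r_cr = 7.93 mm; since the bare radius (29 mm) is above r_cr, any added insulation will reduce heat loss.

r_cr ≈ 7.93 mm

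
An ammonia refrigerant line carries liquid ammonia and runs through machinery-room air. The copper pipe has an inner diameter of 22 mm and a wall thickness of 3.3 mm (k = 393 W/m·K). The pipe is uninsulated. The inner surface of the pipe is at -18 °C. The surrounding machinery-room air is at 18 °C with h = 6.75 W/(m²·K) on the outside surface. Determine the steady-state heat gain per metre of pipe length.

q′ ≈ 21.8 W/m

For a radial system each layer contributes R = ln(r_out/r_in)/(2πkL); films add R = 1/(hA).
R_copper pipe wall = ln(14.3/11)/(2π×393×1) = 1.063×10^-4 K/W
R_outer film = 1/(h_o·2πr_oL) = 1/(6.75×2π×0.0143×1) = 1.649 K/W
R_total = 1.649 K/W
Q = ΔT/R_total = 36/1.649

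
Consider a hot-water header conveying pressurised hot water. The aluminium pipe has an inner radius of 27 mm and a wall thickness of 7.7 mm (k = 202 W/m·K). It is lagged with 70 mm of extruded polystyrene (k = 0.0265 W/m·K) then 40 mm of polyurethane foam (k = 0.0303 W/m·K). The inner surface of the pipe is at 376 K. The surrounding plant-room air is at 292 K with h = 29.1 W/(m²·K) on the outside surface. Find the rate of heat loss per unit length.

q′ ≈ 10 W/m

Per-layer cylindrical resistances, series-summed:
R_aluminium pipe wall = ln(34.7/27)/(2π×202×1) = 1.977×10^-4 K/W
R_extruded polystyrene = ln(104.7/34.7)/(2π×0.0265×1) = 6.633 K/W
R_polyurethane foam = ln(144.7/104.7)/(2π×0.0303×1) = 1.7 K/W
R_outer film = 1/(h_o·2πr_oL) = 1/(29.1×2π×0.1447×1) = 0.0378 K/W
R_total = 8.37 K/W
Q = ΔT/R_total = 84/8.37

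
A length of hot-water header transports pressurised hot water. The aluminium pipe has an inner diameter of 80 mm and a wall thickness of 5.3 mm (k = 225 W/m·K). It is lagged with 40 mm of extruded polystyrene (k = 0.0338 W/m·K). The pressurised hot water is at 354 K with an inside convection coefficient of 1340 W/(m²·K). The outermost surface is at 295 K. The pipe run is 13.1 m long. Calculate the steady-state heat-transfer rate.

Q ≈ 259 W

Radial resistances (cylindrical: R_cond = ln(r_o/r_i)/(2πkL), R_conv = 1/(h·2πrL)):
R_inner film = 1/(h_i·2πr₁L) = 1/(1340×2π×0.04×13.1) = 2.267×10^-4 K/W
R_aluminium pipe wall = ln(45.3/40)/(2π×225×13.1) = 6.719×10^-6 K/W
R_extruded polystyrene = ln(85.3/45.3)/(2π×0.0338×13.1) = 0.2275 K/W
R_total = 0.2277 K/W
Q = ΔT/R_total = 59/0.2277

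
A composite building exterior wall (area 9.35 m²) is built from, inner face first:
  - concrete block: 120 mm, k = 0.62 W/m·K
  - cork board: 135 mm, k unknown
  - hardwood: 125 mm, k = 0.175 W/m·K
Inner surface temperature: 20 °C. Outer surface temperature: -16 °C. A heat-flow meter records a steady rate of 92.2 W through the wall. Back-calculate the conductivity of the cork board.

Thermal resistances in series:
R_concrete block = L/(kA) = 0.12/(0.62×9.35) = 0.0207 K/W
R_hardwood = L/(kA) = 0.125/(0.175×9.35) = 0.07639 K/W
Sum of known resistances R_other = 0.09709 K/W
Total R = ΔT/Q = 36/92.2 = 0.3905 K/W
R_cork board = R_total − R_other = 0.2934 K/W
k = L/(R·A) = 0.135/(0.2934×9.35)

k ≈ 0.0492 W/(m·K)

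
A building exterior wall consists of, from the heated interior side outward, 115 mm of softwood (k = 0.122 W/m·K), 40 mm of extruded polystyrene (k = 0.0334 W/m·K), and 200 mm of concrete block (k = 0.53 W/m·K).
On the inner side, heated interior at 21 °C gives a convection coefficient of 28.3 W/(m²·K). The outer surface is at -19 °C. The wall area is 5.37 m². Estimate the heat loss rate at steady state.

Q ≈ 84.1 W

Using the resistance-network approach (series):
R_inner film = 1/(h_i·A) = 1/(28.3×5.37) = 0.00658 K/W
R_softwood = L/(kA) = 0.115/(0.122×5.37) = 0.1755 K/W
R_extruded polystyrene = L/(kA) = 0.04/(0.0334×5.37) = 0.223 K/W
R_concrete block = L/(kA) = 0.2/(0.53×5.37) = 0.07027 K/W
R_total = 0.4754 K/W
Q = ΔT / R_total = 40 / 0.4754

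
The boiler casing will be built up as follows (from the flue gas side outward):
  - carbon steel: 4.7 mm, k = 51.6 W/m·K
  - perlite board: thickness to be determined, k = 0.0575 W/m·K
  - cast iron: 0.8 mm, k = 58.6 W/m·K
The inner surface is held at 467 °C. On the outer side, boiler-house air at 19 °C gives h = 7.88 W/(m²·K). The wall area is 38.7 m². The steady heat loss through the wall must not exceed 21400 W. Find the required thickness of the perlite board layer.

L ≈ 39.3 mm

Thermal resistances in series:
R_carbon steel = L/(kA) = 0.0047/(51.6×38.7) = 2.354×10^-6 K/W
R_cast iron = L/(kA) = 0.0008/(58.6×38.7) = 3.528×10^-7 K/W
R_outer film = 1/(h_o·A) = 1/(7.88×38.7) = 0.003279 K/W
Sum of the known resistances R_other = 0.003282 K/W
Required total resistance R_tot = ΔT/Q_allow = 448/21400 = 0.02093 K/W
R_perlite board = R_tot − R_other = 0.01765 K/W
L = R·k·A = 0.01765×0.0575×38.7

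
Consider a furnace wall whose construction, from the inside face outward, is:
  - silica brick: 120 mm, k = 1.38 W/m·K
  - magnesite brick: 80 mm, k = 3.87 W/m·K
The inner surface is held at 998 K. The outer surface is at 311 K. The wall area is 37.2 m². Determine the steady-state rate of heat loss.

Thermal resistances in series:
R_silica brick = L/(kA) = 0.12/(1.38×37.2) = 0.002338 K/W
R_magnesite brick = L/(kA) = 0.08/(3.87×37.2) = 5.557×10^-4 K/W
R_total = 0.002893 K/W
Q = ΔT / R_total = 687 / 0.002893

Q ≈ 237000 W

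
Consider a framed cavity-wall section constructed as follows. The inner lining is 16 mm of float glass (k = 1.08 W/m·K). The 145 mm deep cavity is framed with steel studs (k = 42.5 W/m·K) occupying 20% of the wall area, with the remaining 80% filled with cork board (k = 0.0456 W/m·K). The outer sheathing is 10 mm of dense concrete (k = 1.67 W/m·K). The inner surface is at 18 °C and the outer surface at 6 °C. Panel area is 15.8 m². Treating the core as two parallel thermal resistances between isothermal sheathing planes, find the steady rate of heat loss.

Sheathing layers in series; stud and cavity paths in parallel between them.
R_inner = 0.016/(1.08×15.8) = 9.376×10^-4 K/W
R_stud  = 0.145/(42.5×0.2×15.8) = 0.00108 K/W
R_cav   = 0.145/(0.0456×0.8×15.8) = 0.2516 K/W
1/R_core = 1/R_stud + 1/R_cav → R_core = 0.001075 K/W
R_outer = 0.01/(1.67×15.8) = 3.79×10^-4 K/W
R_total = 0.002392 K/W
Q = ΔT/R_total = 12/0.002392

Q ≈ 5020 W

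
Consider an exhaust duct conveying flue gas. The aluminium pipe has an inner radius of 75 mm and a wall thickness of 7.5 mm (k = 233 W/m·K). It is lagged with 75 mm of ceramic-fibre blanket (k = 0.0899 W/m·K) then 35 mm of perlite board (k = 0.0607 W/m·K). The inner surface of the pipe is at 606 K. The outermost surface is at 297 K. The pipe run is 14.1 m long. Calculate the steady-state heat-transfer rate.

Q ≈ 2610 W

Per-layer cylindrical resistances, series-summed:
R_aluminium pipe wall = ln(82.5/75)/(2π×233×14.1) = 4.617×10^-6 K/W
R_ceramic-fibre blanket = ln(157.5/82.5)/(2π×0.0899×14.1) = 0.08119 K/W
R_perlite board = ln(192.5/157.5)/(2π×0.0607×14.1) = 0.03732 K/W
R_total = 0.1185 K/W
Q = ΔT/R_total = 309/0.1185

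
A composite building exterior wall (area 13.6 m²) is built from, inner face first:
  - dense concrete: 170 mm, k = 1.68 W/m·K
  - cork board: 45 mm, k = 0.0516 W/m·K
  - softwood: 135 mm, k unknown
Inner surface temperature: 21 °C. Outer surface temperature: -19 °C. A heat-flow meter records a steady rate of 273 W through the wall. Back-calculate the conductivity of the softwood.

k ≈ 0.132 W/(m·K)

Thermal resistances in series:
R_dense concrete = L/(kA) = 0.17/(1.68×13.6) = 0.00744 K/W
R_cork board = L/(kA) = 0.045/(0.0516×13.6) = 0.06412 K/W
Sum of known resistances R_other = 0.07156 K/W
Total R = ΔT/Q = 40/273 = 0.1465 K/W
R_softwood = R_total − R_other = 0.07496 K/W
k = L/(R·A) = 0.135/(0.07496×13.6)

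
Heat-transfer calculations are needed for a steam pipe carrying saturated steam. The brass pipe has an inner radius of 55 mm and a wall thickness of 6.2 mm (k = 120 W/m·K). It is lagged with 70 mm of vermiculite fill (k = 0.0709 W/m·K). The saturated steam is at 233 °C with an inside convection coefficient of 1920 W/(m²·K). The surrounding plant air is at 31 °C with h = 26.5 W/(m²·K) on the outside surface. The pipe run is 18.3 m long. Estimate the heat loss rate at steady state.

Q ≈ 2100 W

Per-layer cylindrical resistances, series-summed:
R_inner film = 1/(h_i·2πr₁L) = 1/(1920×2π×0.055×18.3) = 8.236×10^-5 K/W
R_brass pipe wall = ln(61.2/55)/(2π×120×18.3) = 7.741×10^-6 K/W
R_vermiculite fill = ln(131.2/61.2)/(2π×0.0709×18.3) = 0.09354 K/W
R_outer film = 1/(h_o·2πr_oL) = 1/(26.5×2π×0.1312×18.3) = 0.002501 K/W
R_total = 0.09613 K/W
Q = ΔT/R_total = 202/0.09613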